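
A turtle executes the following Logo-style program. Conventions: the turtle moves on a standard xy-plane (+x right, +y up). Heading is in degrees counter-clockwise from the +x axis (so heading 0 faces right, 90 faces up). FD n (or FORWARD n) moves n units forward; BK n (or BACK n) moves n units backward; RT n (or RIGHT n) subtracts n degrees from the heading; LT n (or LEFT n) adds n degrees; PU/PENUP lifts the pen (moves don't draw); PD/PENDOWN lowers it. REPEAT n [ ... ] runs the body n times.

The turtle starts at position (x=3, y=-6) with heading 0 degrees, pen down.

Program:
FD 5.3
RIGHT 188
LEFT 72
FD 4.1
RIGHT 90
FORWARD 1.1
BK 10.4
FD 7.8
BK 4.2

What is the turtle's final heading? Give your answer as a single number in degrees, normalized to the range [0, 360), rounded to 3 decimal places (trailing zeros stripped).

Answer: 154

Derivation:
Executing turtle program step by step:
Start: pos=(3,-6), heading=0, pen down
FD 5.3: (3,-6) -> (8.3,-6) [heading=0, draw]
RT 188: heading 0 -> 172
LT 72: heading 172 -> 244
FD 4.1: (8.3,-6) -> (6.503,-9.685) [heading=244, draw]
RT 90: heading 244 -> 154
FD 1.1: (6.503,-9.685) -> (5.514,-9.203) [heading=154, draw]
BK 10.4: (5.514,-9.203) -> (14.861,-13.762) [heading=154, draw]
FD 7.8: (14.861,-13.762) -> (7.851,-10.343) [heading=154, draw]
BK 4.2: (7.851,-10.343) -> (11.626,-12.184) [heading=154, draw]
Final: pos=(11.626,-12.184), heading=154, 6 segment(s) drawn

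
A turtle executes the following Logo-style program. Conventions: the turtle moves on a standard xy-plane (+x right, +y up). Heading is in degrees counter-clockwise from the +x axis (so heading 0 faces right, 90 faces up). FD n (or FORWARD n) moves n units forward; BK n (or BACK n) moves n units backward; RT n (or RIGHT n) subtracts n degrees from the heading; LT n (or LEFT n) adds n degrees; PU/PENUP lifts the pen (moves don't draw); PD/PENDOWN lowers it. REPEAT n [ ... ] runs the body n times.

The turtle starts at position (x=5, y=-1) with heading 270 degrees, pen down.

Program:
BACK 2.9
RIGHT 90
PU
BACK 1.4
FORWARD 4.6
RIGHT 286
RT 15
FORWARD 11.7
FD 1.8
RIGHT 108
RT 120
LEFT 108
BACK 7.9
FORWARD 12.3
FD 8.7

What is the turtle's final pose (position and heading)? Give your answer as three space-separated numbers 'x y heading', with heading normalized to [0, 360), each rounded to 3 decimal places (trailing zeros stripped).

Answer: -11.504 1.786 119

Derivation:
Executing turtle program step by step:
Start: pos=(5,-1), heading=270, pen down
BK 2.9: (5,-1) -> (5,1.9) [heading=270, draw]
RT 90: heading 270 -> 180
PU: pen up
BK 1.4: (5,1.9) -> (6.4,1.9) [heading=180, move]
FD 4.6: (6.4,1.9) -> (1.8,1.9) [heading=180, move]
RT 286: heading 180 -> 254
RT 15: heading 254 -> 239
FD 11.7: (1.8,1.9) -> (-4.226,-8.129) [heading=239, move]
FD 1.8: (-4.226,-8.129) -> (-5.153,-9.672) [heading=239, move]
RT 108: heading 239 -> 131
RT 120: heading 131 -> 11
LT 108: heading 11 -> 119
BK 7.9: (-5.153,-9.672) -> (-1.323,-16.581) [heading=119, move]
FD 12.3: (-1.323,-16.581) -> (-7.286,-5.823) [heading=119, move]
FD 8.7: (-7.286,-5.823) -> (-11.504,1.786) [heading=119, move]
Final: pos=(-11.504,1.786), heading=119, 1 segment(s) drawn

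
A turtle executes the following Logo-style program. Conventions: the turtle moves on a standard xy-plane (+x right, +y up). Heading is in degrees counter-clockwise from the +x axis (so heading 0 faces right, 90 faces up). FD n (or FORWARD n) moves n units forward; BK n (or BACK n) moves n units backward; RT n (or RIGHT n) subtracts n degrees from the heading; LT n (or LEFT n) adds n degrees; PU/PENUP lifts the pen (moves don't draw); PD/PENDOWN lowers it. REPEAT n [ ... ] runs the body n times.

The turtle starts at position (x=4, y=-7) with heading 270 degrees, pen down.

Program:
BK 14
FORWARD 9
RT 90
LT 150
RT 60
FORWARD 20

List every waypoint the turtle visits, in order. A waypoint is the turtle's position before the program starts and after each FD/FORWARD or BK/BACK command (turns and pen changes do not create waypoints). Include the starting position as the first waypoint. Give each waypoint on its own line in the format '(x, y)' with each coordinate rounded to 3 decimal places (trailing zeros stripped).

Executing turtle program step by step:
Start: pos=(4,-7), heading=270, pen down
BK 14: (4,-7) -> (4,7) [heading=270, draw]
FD 9: (4,7) -> (4,-2) [heading=270, draw]
RT 90: heading 270 -> 180
LT 150: heading 180 -> 330
RT 60: heading 330 -> 270
FD 20: (4,-2) -> (4,-22) [heading=270, draw]
Final: pos=(4,-22), heading=270, 3 segment(s) drawn
Waypoints (4 total):
(4, -7)
(4, 7)
(4, -2)
(4, -22)

Answer: (4, -7)
(4, 7)
(4, -2)
(4, -22)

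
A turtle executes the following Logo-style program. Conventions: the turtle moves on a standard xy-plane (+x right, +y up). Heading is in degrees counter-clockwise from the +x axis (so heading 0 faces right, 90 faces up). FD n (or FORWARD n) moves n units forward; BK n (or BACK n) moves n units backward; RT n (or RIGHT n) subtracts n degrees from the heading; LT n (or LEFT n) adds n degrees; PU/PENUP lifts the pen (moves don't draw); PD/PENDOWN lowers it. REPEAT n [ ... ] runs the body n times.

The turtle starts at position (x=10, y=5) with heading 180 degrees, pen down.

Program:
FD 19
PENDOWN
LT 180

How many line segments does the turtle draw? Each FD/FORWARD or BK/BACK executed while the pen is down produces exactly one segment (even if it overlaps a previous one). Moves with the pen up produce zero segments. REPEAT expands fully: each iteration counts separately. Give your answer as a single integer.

Executing turtle program step by step:
Start: pos=(10,5), heading=180, pen down
FD 19: (10,5) -> (-9,5) [heading=180, draw]
PD: pen down
LT 180: heading 180 -> 0
Final: pos=(-9,5), heading=0, 1 segment(s) drawn
Segments drawn: 1

Answer: 1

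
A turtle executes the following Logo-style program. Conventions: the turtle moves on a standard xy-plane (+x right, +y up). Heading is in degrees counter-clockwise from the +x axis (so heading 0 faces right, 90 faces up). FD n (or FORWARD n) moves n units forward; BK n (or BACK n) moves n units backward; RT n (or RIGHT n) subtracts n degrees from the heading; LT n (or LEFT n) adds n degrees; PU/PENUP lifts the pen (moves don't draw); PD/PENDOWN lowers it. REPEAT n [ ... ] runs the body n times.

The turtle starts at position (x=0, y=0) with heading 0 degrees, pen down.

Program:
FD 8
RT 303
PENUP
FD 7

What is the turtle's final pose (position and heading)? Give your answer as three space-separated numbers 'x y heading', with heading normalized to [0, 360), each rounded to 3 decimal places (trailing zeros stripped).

Executing turtle program step by step:
Start: pos=(0,0), heading=0, pen down
FD 8: (0,0) -> (8,0) [heading=0, draw]
RT 303: heading 0 -> 57
PU: pen up
FD 7: (8,0) -> (11.812,5.871) [heading=57, move]
Final: pos=(11.812,5.871), heading=57, 1 segment(s) drawn

Answer: 11.812 5.871 57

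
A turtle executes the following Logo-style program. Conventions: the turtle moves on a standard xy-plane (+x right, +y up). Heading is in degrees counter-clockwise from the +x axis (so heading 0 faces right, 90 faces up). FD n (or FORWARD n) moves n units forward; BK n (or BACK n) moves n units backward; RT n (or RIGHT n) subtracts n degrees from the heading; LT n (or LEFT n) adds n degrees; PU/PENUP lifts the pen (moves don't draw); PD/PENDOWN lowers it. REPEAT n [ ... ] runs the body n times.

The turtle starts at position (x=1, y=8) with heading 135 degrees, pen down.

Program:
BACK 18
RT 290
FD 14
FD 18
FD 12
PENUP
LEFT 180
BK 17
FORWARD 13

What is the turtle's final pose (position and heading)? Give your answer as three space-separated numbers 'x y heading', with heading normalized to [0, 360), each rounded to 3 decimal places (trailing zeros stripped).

Answer: -29.775 -25.014 25

Derivation:
Executing turtle program step by step:
Start: pos=(1,8), heading=135, pen down
BK 18: (1,8) -> (13.728,-4.728) [heading=135, draw]
RT 290: heading 135 -> 205
FD 14: (13.728,-4.728) -> (1.04,-10.645) [heading=205, draw]
FD 18: (1.04,-10.645) -> (-15.274,-18.252) [heading=205, draw]
FD 12: (-15.274,-18.252) -> (-26.15,-23.323) [heading=205, draw]
PU: pen up
LT 180: heading 205 -> 25
BK 17: (-26.15,-23.323) -> (-41.557,-30.508) [heading=25, move]
FD 13: (-41.557,-30.508) -> (-29.775,-25.014) [heading=25, move]
Final: pos=(-29.775,-25.014), heading=25, 4 segment(s) drawn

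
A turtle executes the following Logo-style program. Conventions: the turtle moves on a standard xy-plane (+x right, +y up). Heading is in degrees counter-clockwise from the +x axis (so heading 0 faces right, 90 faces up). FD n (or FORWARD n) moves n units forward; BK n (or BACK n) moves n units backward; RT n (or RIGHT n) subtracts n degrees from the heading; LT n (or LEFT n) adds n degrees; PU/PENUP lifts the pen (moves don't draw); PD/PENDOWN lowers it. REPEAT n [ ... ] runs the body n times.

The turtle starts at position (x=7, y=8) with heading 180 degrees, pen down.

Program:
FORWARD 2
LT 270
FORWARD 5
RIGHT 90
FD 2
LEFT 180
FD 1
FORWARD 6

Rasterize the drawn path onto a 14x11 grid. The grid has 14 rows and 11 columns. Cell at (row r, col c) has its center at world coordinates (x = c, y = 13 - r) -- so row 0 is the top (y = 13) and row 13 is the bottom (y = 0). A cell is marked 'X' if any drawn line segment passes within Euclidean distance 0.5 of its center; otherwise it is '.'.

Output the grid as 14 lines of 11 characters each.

Segment 0: (7,8) -> (5,8)
Segment 1: (5,8) -> (5,13)
Segment 2: (5,13) -> (7,13)
Segment 3: (7,13) -> (6,13)
Segment 4: (6,13) -> (0,13)

Answer: XXXXXXXX...
.....X.....
.....X.....
.....X.....
.....X.....
.....XXX...
...........
...........
...........
...........
...........
...........
...........
...........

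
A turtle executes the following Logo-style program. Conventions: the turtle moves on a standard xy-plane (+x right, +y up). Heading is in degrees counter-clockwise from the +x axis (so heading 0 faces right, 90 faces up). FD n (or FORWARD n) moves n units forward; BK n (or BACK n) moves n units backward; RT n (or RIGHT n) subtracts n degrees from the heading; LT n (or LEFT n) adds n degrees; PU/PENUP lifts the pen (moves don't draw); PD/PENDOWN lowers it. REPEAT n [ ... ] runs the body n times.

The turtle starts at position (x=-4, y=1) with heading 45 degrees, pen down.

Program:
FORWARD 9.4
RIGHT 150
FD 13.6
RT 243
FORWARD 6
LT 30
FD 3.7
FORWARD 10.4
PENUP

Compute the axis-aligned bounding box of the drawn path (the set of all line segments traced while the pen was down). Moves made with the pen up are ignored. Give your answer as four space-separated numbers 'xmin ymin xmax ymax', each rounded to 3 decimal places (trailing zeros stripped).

Executing turtle program step by step:
Start: pos=(-4,1), heading=45, pen down
FD 9.4: (-4,1) -> (2.647,7.647) [heading=45, draw]
RT 150: heading 45 -> 255
FD 13.6: (2.647,7.647) -> (-0.873,-5.49) [heading=255, draw]
RT 243: heading 255 -> 12
FD 6: (-0.873,-5.49) -> (4.996,-4.242) [heading=12, draw]
LT 30: heading 12 -> 42
FD 3.7: (4.996,-4.242) -> (7.745,-1.767) [heading=42, draw]
FD 10.4: (7.745,-1.767) -> (15.474,5.192) [heading=42, draw]
PU: pen up
Final: pos=(15.474,5.192), heading=42, 5 segment(s) drawn

Segment endpoints: x in {-4, -0.873, 2.647, 4.996, 7.745, 15.474}, y in {-5.49, -4.242, -1.767, 1, 5.192, 7.647}
xmin=-4, ymin=-5.49, xmax=15.474, ymax=7.647

Answer: -4 -5.49 15.474 7.647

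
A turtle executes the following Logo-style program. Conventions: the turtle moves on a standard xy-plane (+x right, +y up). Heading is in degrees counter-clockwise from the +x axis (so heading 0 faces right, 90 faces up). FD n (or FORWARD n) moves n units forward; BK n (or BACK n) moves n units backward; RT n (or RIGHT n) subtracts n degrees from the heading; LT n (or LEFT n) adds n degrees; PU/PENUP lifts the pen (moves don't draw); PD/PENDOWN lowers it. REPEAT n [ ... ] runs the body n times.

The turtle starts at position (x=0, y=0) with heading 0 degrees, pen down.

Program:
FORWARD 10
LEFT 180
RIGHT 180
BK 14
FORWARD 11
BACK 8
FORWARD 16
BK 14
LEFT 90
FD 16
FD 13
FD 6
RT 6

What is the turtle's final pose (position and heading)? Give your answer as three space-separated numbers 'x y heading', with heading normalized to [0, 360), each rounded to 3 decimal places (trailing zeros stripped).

Executing turtle program step by step:
Start: pos=(0,0), heading=0, pen down
FD 10: (0,0) -> (10,0) [heading=0, draw]
LT 180: heading 0 -> 180
RT 180: heading 180 -> 0
BK 14: (10,0) -> (-4,0) [heading=0, draw]
FD 11: (-4,0) -> (7,0) [heading=0, draw]
BK 8: (7,0) -> (-1,0) [heading=0, draw]
FD 16: (-1,0) -> (15,0) [heading=0, draw]
BK 14: (15,0) -> (1,0) [heading=0, draw]
LT 90: heading 0 -> 90
FD 16: (1,0) -> (1,16) [heading=90, draw]
FD 13: (1,16) -> (1,29) [heading=90, draw]
FD 6: (1,29) -> (1,35) [heading=90, draw]
RT 6: heading 90 -> 84
Final: pos=(1,35), heading=84, 9 segment(s) drawn

Answer: 1 35 84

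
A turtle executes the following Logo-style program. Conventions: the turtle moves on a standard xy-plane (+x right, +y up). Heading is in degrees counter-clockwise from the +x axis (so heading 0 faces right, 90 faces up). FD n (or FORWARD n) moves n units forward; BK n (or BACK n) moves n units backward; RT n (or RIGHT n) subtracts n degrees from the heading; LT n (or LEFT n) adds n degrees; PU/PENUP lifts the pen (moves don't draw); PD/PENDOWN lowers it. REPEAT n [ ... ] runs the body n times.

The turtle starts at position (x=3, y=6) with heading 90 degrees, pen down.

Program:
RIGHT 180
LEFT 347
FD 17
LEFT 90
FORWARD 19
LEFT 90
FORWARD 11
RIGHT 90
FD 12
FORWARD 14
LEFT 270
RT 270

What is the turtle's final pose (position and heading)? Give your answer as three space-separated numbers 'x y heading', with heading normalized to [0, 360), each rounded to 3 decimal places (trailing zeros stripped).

Answer: 45.497 -9.969 347

Derivation:
Executing turtle program step by step:
Start: pos=(3,6), heading=90, pen down
RT 180: heading 90 -> 270
LT 347: heading 270 -> 257
FD 17: (3,6) -> (-0.824,-10.564) [heading=257, draw]
LT 90: heading 257 -> 347
FD 19: (-0.824,-10.564) -> (17.689,-14.838) [heading=347, draw]
LT 90: heading 347 -> 77
FD 11: (17.689,-14.838) -> (20.163,-4.12) [heading=77, draw]
RT 90: heading 77 -> 347
FD 12: (20.163,-4.12) -> (31.856,-6.82) [heading=347, draw]
FD 14: (31.856,-6.82) -> (45.497,-9.969) [heading=347, draw]
LT 270: heading 347 -> 257
RT 270: heading 257 -> 347
Final: pos=(45.497,-9.969), heading=347, 5 segment(s) drawn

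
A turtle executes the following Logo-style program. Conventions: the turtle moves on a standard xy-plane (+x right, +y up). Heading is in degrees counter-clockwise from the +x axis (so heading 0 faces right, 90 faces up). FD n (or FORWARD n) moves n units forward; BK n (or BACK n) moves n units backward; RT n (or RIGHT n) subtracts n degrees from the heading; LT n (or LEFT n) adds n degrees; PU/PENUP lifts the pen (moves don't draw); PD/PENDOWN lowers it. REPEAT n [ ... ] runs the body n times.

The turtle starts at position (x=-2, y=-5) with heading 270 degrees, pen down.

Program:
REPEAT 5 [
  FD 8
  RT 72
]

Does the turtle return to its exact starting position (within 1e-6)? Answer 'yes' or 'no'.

Answer: yes

Derivation:
Executing turtle program step by step:
Start: pos=(-2,-5), heading=270, pen down
REPEAT 5 [
  -- iteration 1/5 --
  FD 8: (-2,-5) -> (-2,-13) [heading=270, draw]
  RT 72: heading 270 -> 198
  -- iteration 2/5 --
  FD 8: (-2,-13) -> (-9.608,-15.472) [heading=198, draw]
  RT 72: heading 198 -> 126
  -- iteration 3/5 --
  FD 8: (-9.608,-15.472) -> (-14.311,-9) [heading=126, draw]
  RT 72: heading 126 -> 54
  -- iteration 4/5 --
  FD 8: (-14.311,-9) -> (-9.608,-2.528) [heading=54, draw]
  RT 72: heading 54 -> 342
  -- iteration 5/5 --
  FD 8: (-9.608,-2.528) -> (-2,-5) [heading=342, draw]
  RT 72: heading 342 -> 270
]
Final: pos=(-2,-5), heading=270, 5 segment(s) drawn

Start position: (-2, -5)
Final position: (-2, -5)
Distance = 0; < 1e-6 -> CLOSED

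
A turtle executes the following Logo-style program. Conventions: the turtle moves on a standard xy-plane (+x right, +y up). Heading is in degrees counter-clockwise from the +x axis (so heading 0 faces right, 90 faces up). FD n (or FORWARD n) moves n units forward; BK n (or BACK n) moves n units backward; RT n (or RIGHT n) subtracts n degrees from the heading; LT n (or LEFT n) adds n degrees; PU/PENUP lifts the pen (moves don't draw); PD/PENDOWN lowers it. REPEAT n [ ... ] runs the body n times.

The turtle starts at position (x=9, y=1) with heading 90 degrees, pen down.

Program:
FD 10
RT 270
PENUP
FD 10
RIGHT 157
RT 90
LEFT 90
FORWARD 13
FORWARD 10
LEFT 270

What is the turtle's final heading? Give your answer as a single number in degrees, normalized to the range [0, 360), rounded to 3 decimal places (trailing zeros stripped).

Executing turtle program step by step:
Start: pos=(9,1), heading=90, pen down
FD 10: (9,1) -> (9,11) [heading=90, draw]
RT 270: heading 90 -> 180
PU: pen up
FD 10: (9,11) -> (-1,11) [heading=180, move]
RT 157: heading 180 -> 23
RT 90: heading 23 -> 293
LT 90: heading 293 -> 23
FD 13: (-1,11) -> (10.967,16.08) [heading=23, move]
FD 10: (10.967,16.08) -> (20.172,19.987) [heading=23, move]
LT 270: heading 23 -> 293
Final: pos=(20.172,19.987), heading=293, 1 segment(s) drawn

Answer: 293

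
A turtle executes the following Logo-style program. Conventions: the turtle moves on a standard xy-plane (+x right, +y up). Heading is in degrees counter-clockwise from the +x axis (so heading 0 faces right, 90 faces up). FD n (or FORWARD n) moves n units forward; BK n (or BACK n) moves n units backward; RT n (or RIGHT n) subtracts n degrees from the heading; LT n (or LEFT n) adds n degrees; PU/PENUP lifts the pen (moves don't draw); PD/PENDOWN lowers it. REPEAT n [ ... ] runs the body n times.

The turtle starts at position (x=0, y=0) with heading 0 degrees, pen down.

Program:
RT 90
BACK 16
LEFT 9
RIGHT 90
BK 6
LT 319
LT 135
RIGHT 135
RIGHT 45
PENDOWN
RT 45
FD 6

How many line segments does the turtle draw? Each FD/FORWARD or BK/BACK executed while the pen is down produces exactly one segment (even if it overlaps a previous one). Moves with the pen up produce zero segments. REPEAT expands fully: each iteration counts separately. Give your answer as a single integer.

Executing turtle program step by step:
Start: pos=(0,0), heading=0, pen down
RT 90: heading 0 -> 270
BK 16: (0,0) -> (0,16) [heading=270, draw]
LT 9: heading 270 -> 279
RT 90: heading 279 -> 189
BK 6: (0,16) -> (5.926,16.939) [heading=189, draw]
LT 319: heading 189 -> 148
LT 135: heading 148 -> 283
RT 135: heading 283 -> 148
RT 45: heading 148 -> 103
PD: pen down
RT 45: heading 103 -> 58
FD 6: (5.926,16.939) -> (9.106,22.027) [heading=58, draw]
Final: pos=(9.106,22.027), heading=58, 3 segment(s) drawn
Segments drawn: 3

Answer: 3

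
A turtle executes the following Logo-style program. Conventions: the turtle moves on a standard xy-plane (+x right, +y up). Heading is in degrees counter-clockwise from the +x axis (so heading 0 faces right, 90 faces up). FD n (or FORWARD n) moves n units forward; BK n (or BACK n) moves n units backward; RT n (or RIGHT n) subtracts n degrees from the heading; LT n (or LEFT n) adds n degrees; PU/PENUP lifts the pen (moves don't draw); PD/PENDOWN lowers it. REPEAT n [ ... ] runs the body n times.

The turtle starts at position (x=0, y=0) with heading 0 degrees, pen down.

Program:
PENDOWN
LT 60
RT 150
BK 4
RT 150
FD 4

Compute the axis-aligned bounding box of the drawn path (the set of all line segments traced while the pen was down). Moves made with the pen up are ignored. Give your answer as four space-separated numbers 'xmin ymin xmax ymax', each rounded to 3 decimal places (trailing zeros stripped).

Executing turtle program step by step:
Start: pos=(0,0), heading=0, pen down
PD: pen down
LT 60: heading 0 -> 60
RT 150: heading 60 -> 270
BK 4: (0,0) -> (0,4) [heading=270, draw]
RT 150: heading 270 -> 120
FD 4: (0,4) -> (-2,7.464) [heading=120, draw]
Final: pos=(-2,7.464), heading=120, 2 segment(s) drawn

Segment endpoints: x in {-2, 0, 0}, y in {0, 4, 7.464}
xmin=-2, ymin=0, xmax=0, ymax=7.464

Answer: -2 0 0 7.464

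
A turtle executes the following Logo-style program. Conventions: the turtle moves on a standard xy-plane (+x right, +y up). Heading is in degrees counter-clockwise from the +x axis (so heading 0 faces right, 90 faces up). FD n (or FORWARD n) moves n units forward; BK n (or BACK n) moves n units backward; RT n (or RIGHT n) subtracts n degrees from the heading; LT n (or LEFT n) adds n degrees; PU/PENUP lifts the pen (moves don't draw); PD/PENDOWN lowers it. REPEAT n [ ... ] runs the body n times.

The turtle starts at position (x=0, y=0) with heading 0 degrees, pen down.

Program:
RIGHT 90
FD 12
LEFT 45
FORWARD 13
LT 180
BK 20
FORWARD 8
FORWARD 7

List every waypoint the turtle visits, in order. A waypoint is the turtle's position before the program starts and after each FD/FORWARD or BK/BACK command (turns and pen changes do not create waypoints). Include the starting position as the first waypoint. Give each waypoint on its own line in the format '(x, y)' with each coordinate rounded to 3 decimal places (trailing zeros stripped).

Answer: (0, 0)
(0, -12)
(9.192, -21.192)
(23.335, -35.335)
(17.678, -29.678)
(12.728, -24.728)

Derivation:
Executing turtle program step by step:
Start: pos=(0,0), heading=0, pen down
RT 90: heading 0 -> 270
FD 12: (0,0) -> (0,-12) [heading=270, draw]
LT 45: heading 270 -> 315
FD 13: (0,-12) -> (9.192,-21.192) [heading=315, draw]
LT 180: heading 315 -> 135
BK 20: (9.192,-21.192) -> (23.335,-35.335) [heading=135, draw]
FD 8: (23.335,-35.335) -> (17.678,-29.678) [heading=135, draw]
FD 7: (17.678,-29.678) -> (12.728,-24.728) [heading=135, draw]
Final: pos=(12.728,-24.728), heading=135, 5 segment(s) drawn
Waypoints (6 total):
(0, 0)
(0, -12)
(9.192, -21.192)
(23.335, -35.335)
(17.678, -29.678)
(12.728, -24.728)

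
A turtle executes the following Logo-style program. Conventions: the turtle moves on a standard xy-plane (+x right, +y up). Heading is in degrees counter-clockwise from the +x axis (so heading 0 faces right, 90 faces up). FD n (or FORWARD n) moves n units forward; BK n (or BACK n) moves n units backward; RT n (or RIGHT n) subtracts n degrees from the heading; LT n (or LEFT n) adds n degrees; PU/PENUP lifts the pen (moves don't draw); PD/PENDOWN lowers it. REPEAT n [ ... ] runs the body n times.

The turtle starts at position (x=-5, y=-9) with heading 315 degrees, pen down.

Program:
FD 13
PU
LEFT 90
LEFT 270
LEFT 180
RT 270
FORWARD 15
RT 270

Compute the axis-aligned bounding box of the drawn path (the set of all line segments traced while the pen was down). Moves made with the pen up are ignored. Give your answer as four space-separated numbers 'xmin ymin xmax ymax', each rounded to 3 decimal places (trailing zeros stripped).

Executing turtle program step by step:
Start: pos=(-5,-9), heading=315, pen down
FD 13: (-5,-9) -> (4.192,-18.192) [heading=315, draw]
PU: pen up
LT 90: heading 315 -> 45
LT 270: heading 45 -> 315
LT 180: heading 315 -> 135
RT 270: heading 135 -> 225
FD 15: (4.192,-18.192) -> (-6.414,-28.799) [heading=225, move]
RT 270: heading 225 -> 315
Final: pos=(-6.414,-28.799), heading=315, 1 segment(s) drawn

Segment endpoints: x in {-5, 4.192}, y in {-18.192, -9}
xmin=-5, ymin=-18.192, xmax=4.192, ymax=-9

Answer: -5 -18.192 4.192 -9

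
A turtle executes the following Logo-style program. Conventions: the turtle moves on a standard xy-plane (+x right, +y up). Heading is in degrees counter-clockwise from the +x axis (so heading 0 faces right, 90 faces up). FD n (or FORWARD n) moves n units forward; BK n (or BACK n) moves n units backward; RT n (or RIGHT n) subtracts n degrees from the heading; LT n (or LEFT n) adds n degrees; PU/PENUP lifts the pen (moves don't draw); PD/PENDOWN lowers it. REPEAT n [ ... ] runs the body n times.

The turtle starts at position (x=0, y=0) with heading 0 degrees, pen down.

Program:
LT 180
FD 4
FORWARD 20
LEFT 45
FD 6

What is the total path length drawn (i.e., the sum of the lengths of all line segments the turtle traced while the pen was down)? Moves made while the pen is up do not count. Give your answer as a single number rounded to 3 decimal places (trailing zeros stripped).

Answer: 30

Derivation:
Executing turtle program step by step:
Start: pos=(0,0), heading=0, pen down
LT 180: heading 0 -> 180
FD 4: (0,0) -> (-4,0) [heading=180, draw]
FD 20: (-4,0) -> (-24,0) [heading=180, draw]
LT 45: heading 180 -> 225
FD 6: (-24,0) -> (-28.243,-4.243) [heading=225, draw]
Final: pos=(-28.243,-4.243), heading=225, 3 segment(s) drawn

Segment lengths:
  seg 1: (0,0) -> (-4,0), length = 4
  seg 2: (-4,0) -> (-24,0), length = 20
  seg 3: (-24,0) -> (-28.243,-4.243), length = 6
Total = 30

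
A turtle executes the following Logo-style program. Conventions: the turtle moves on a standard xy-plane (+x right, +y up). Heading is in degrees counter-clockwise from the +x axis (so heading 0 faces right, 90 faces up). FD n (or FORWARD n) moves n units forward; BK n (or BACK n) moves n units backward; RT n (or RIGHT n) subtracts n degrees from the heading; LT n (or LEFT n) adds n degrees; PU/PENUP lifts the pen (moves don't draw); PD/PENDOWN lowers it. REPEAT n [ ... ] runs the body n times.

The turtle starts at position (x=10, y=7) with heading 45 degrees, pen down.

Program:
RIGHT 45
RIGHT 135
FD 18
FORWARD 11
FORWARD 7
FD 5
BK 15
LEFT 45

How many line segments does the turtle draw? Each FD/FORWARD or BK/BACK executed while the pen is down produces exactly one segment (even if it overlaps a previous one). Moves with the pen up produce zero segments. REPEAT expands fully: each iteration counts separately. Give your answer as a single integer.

Executing turtle program step by step:
Start: pos=(10,7), heading=45, pen down
RT 45: heading 45 -> 0
RT 135: heading 0 -> 225
FD 18: (10,7) -> (-2.728,-5.728) [heading=225, draw]
FD 11: (-2.728,-5.728) -> (-10.506,-13.506) [heading=225, draw]
FD 7: (-10.506,-13.506) -> (-15.456,-18.456) [heading=225, draw]
FD 5: (-15.456,-18.456) -> (-18.991,-21.991) [heading=225, draw]
BK 15: (-18.991,-21.991) -> (-8.385,-11.385) [heading=225, draw]
LT 45: heading 225 -> 270
Final: pos=(-8.385,-11.385), heading=270, 5 segment(s) drawn
Segments drawn: 5

Answer: 5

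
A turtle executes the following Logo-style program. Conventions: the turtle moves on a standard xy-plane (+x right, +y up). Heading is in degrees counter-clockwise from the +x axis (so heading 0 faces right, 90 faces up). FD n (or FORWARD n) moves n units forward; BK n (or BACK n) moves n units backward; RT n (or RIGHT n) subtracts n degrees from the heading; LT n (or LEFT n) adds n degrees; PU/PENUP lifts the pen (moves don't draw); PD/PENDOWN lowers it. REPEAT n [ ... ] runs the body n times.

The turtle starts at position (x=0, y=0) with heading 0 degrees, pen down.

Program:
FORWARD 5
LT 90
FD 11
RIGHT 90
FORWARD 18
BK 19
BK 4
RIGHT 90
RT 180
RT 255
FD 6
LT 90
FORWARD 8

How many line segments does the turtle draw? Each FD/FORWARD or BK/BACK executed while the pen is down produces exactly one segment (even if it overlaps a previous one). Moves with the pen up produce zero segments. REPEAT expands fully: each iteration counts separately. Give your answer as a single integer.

Answer: 7

Derivation:
Executing turtle program step by step:
Start: pos=(0,0), heading=0, pen down
FD 5: (0,0) -> (5,0) [heading=0, draw]
LT 90: heading 0 -> 90
FD 11: (5,0) -> (5,11) [heading=90, draw]
RT 90: heading 90 -> 0
FD 18: (5,11) -> (23,11) [heading=0, draw]
BK 19: (23,11) -> (4,11) [heading=0, draw]
BK 4: (4,11) -> (0,11) [heading=0, draw]
RT 90: heading 0 -> 270
RT 180: heading 270 -> 90
RT 255: heading 90 -> 195
FD 6: (0,11) -> (-5.796,9.447) [heading=195, draw]
LT 90: heading 195 -> 285
FD 8: (-5.796,9.447) -> (-3.725,1.72) [heading=285, draw]
Final: pos=(-3.725,1.72), heading=285, 7 segment(s) drawn
Segments drawn: 7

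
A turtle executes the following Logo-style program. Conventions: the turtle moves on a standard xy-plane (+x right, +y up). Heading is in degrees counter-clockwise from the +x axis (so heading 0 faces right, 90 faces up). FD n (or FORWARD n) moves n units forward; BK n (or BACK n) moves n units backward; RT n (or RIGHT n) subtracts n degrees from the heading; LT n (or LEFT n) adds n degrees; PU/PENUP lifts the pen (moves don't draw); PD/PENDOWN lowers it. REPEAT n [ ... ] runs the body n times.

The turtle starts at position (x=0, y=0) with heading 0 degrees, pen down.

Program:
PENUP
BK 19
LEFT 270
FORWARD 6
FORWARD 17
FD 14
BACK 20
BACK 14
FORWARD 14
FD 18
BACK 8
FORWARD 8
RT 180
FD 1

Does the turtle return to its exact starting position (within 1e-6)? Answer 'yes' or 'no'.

Answer: no

Derivation:
Executing turtle program step by step:
Start: pos=(0,0), heading=0, pen down
PU: pen up
BK 19: (0,0) -> (-19,0) [heading=0, move]
LT 270: heading 0 -> 270
FD 6: (-19,0) -> (-19,-6) [heading=270, move]
FD 17: (-19,-6) -> (-19,-23) [heading=270, move]
FD 14: (-19,-23) -> (-19,-37) [heading=270, move]
BK 20: (-19,-37) -> (-19,-17) [heading=270, move]
BK 14: (-19,-17) -> (-19,-3) [heading=270, move]
FD 14: (-19,-3) -> (-19,-17) [heading=270, move]
FD 18: (-19,-17) -> (-19,-35) [heading=270, move]
BK 8: (-19,-35) -> (-19,-27) [heading=270, move]
FD 8: (-19,-27) -> (-19,-35) [heading=270, move]
RT 180: heading 270 -> 90
FD 1: (-19,-35) -> (-19,-34) [heading=90, move]
Final: pos=(-19,-34), heading=90, 0 segment(s) drawn

Start position: (0, 0)
Final position: (-19, -34)
Distance = 38.949; >= 1e-6 -> NOT closed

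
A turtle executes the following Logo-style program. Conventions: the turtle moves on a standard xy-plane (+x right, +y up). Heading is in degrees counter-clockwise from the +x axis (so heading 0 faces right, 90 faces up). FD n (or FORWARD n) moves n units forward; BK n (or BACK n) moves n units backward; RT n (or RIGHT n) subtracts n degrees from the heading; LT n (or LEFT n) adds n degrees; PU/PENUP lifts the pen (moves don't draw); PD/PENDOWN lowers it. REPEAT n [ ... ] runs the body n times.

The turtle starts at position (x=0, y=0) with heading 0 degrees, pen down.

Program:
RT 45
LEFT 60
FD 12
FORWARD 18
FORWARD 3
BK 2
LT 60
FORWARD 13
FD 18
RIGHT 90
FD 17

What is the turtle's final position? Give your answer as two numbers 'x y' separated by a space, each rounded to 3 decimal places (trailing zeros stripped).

Answer: 54.388 33.567

Derivation:
Executing turtle program step by step:
Start: pos=(0,0), heading=0, pen down
RT 45: heading 0 -> 315
LT 60: heading 315 -> 15
FD 12: (0,0) -> (11.591,3.106) [heading=15, draw]
FD 18: (11.591,3.106) -> (28.978,7.765) [heading=15, draw]
FD 3: (28.978,7.765) -> (31.876,8.541) [heading=15, draw]
BK 2: (31.876,8.541) -> (29.944,8.023) [heading=15, draw]
LT 60: heading 15 -> 75
FD 13: (29.944,8.023) -> (33.308,20.58) [heading=75, draw]
FD 18: (33.308,20.58) -> (37.967,37.967) [heading=75, draw]
RT 90: heading 75 -> 345
FD 17: (37.967,37.967) -> (54.388,33.567) [heading=345, draw]
Final: pos=(54.388,33.567), heading=345, 7 segment(s) drawn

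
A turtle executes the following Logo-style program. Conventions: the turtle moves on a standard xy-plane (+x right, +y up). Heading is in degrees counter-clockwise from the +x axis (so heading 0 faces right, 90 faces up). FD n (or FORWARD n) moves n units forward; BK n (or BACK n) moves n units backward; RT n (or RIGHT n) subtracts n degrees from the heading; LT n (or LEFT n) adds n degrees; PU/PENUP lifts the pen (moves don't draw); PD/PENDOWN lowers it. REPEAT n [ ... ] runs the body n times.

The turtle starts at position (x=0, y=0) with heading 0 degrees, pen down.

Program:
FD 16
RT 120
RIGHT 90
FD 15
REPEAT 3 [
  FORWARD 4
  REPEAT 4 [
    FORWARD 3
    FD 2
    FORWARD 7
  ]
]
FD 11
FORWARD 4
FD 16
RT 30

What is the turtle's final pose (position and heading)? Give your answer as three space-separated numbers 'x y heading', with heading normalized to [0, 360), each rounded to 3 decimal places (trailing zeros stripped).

Answer: -158.937 101 120

Derivation:
Executing turtle program step by step:
Start: pos=(0,0), heading=0, pen down
FD 16: (0,0) -> (16,0) [heading=0, draw]
RT 120: heading 0 -> 240
RT 90: heading 240 -> 150
FD 15: (16,0) -> (3.01,7.5) [heading=150, draw]
REPEAT 3 [
  -- iteration 1/3 --
  FD 4: (3.01,7.5) -> (-0.454,9.5) [heading=150, draw]
  REPEAT 4 [
    -- iteration 1/4 --
    FD 3: (-0.454,9.5) -> (-3.053,11) [heading=150, draw]
    FD 2: (-3.053,11) -> (-4.785,12) [heading=150, draw]
    FD 7: (-4.785,12) -> (-10.847,15.5) [heading=150, draw]
    -- iteration 2/4 --
    FD 3: (-10.847,15.5) -> (-13.445,17) [heading=150, draw]
    FD 2: (-13.445,17) -> (-15.177,18) [heading=150, draw]
    FD 7: (-15.177,18) -> (-21.239,21.5) [heading=150, draw]
    -- iteration 3/4 --
    FD 3: (-21.239,21.5) -> (-23.837,23) [heading=150, draw]
    FD 2: (-23.837,23) -> (-25.569,24) [heading=150, draw]
    FD 7: (-25.569,24) -> (-31.631,27.5) [heading=150, draw]
    -- iteration 4/4 --
    FD 3: (-31.631,27.5) -> (-34.229,29) [heading=150, draw]
    FD 2: (-34.229,29) -> (-35.962,30) [heading=150, draw]
    FD 7: (-35.962,30) -> (-42.024,33.5) [heading=150, draw]
  ]
  -- iteration 2/3 --
  FD 4: (-42.024,33.5) -> (-45.488,35.5) [heading=150, draw]
  REPEAT 4 [
    -- iteration 1/4 --
    FD 3: (-45.488,35.5) -> (-48.086,37) [heading=150, draw]
    FD 2: (-48.086,37) -> (-49.818,38) [heading=150, draw]
    FD 7: (-49.818,38) -> (-55.88,41.5) [heading=150, draw]
    -- iteration 2/4 --
    FD 3: (-55.88,41.5) -> (-58.478,43) [heading=150, draw]
    FD 2: (-58.478,43) -> (-60.21,44) [heading=150, draw]
    FD 7: (-60.21,44) -> (-66.272,47.5) [heading=150, draw]
    -- iteration 3/4 --
    FD 3: (-66.272,47.5) -> (-68.87,49) [heading=150, draw]
    FD 2: (-68.87,49) -> (-70.603,50) [heading=150, draw]
    FD 7: (-70.603,50) -> (-76.665,53.5) [heading=150, draw]
    -- iteration 4/4 --
    FD 3: (-76.665,53.5) -> (-79.263,55) [heading=150, draw]
    FD 2: (-79.263,55) -> (-80.995,56) [heading=150, draw]
    FD 7: (-80.995,56) -> (-87.057,59.5) [heading=150, draw]
  ]
  -- iteration 3/3 --
  FD 4: (-87.057,59.5) -> (-90.521,61.5) [heading=150, draw]
  REPEAT 4 [
    -- iteration 1/4 --
    FD 3: (-90.521,61.5) -> (-93.119,63) [heading=150, draw]
    FD 2: (-93.119,63) -> (-94.851,64) [heading=150, draw]
    FD 7: (-94.851,64) -> (-100.913,67.5) [heading=150, draw]
    -- iteration 2/4 --
    FD 3: (-100.913,67.5) -> (-103.512,69) [heading=150, draw]
    FD 2: (-103.512,69) -> (-105.244,70) [heading=150, draw]
    FD 7: (-105.244,70) -> (-111.306,73.5) [heading=150, draw]
    -- iteration 3/4 --
    FD 3: (-111.306,73.5) -> (-113.904,75) [heading=150, draw]
    FD 2: (-113.904,75) -> (-115.636,76) [heading=150, draw]
    FD 7: (-115.636,76) -> (-121.698,79.5) [heading=150, draw]
    -- iteration 4/4 --
    FD 3: (-121.698,79.5) -> (-124.296,81) [heading=150, draw]
    FD 2: (-124.296,81) -> (-126.028,82) [heading=150, draw]
    FD 7: (-126.028,82) -> (-132.09,85.5) [heading=150, draw]
  ]
]
FD 11: (-132.09,85.5) -> (-141.617,91) [heading=150, draw]
FD 4: (-141.617,91) -> (-145.081,93) [heading=150, draw]
FD 16: (-145.081,93) -> (-158.937,101) [heading=150, draw]
RT 30: heading 150 -> 120
Final: pos=(-158.937,101), heading=120, 44 segment(s) drawn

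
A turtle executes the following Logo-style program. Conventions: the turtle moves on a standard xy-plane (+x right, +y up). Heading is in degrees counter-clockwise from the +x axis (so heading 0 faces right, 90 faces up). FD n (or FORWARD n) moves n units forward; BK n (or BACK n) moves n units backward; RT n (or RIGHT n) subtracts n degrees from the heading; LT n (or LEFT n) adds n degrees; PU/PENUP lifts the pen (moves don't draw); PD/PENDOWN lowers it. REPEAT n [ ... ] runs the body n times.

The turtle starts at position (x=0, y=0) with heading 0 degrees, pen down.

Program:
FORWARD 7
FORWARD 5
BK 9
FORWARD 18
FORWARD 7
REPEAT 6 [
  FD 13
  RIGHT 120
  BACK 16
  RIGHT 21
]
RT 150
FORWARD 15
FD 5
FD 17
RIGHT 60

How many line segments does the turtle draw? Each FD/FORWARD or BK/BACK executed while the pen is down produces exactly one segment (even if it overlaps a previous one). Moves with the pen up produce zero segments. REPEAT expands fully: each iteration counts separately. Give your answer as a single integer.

Executing turtle program step by step:
Start: pos=(0,0), heading=0, pen down
FD 7: (0,0) -> (7,0) [heading=0, draw]
FD 5: (7,0) -> (12,0) [heading=0, draw]
BK 9: (12,0) -> (3,0) [heading=0, draw]
FD 18: (3,0) -> (21,0) [heading=0, draw]
FD 7: (21,0) -> (28,0) [heading=0, draw]
REPEAT 6 [
  -- iteration 1/6 --
  FD 13: (28,0) -> (41,0) [heading=0, draw]
  RT 120: heading 0 -> 240
  BK 16: (41,0) -> (49,13.856) [heading=240, draw]
  RT 21: heading 240 -> 219
  -- iteration 2/6 --
  FD 13: (49,13.856) -> (38.897,5.675) [heading=219, draw]
  RT 120: heading 219 -> 99
  BK 16: (38.897,5.675) -> (41.4,-10.128) [heading=99, draw]
  RT 21: heading 99 -> 78
  -- iteration 3/6 --
  FD 13: (41.4,-10.128) -> (44.103,2.588) [heading=78, draw]
  RT 120: heading 78 -> 318
  BK 16: (44.103,2.588) -> (32.213,13.294) [heading=318, draw]
  RT 21: heading 318 -> 297
  -- iteration 4/6 --
  FD 13: (32.213,13.294) -> (38.114,1.711) [heading=297, draw]
  RT 120: heading 297 -> 177
  BK 16: (38.114,1.711) -> (54.093,0.874) [heading=177, draw]
  RT 21: heading 177 -> 156
  -- iteration 5/6 --
  FD 13: (54.093,0.874) -> (42.216,6.161) [heading=156, draw]
  RT 120: heading 156 -> 36
  BK 16: (42.216,6.161) -> (29.272,-3.243) [heading=36, draw]
  RT 21: heading 36 -> 15
  -- iteration 6/6 --
  FD 13: (29.272,-3.243) -> (41.829,0.121) [heading=15, draw]
  RT 120: heading 15 -> 255
  BK 16: (41.829,0.121) -> (45.97,15.576) [heading=255, draw]
  RT 21: heading 255 -> 234
]
RT 150: heading 234 -> 84
FD 15: (45.97,15.576) -> (47.538,30.494) [heading=84, draw]
FD 5: (47.538,30.494) -> (48.061,35.467) [heading=84, draw]
FD 17: (48.061,35.467) -> (49.838,52.374) [heading=84, draw]
RT 60: heading 84 -> 24
Final: pos=(49.838,52.374), heading=24, 20 segment(s) drawn
Segments drawn: 20

Answer: 20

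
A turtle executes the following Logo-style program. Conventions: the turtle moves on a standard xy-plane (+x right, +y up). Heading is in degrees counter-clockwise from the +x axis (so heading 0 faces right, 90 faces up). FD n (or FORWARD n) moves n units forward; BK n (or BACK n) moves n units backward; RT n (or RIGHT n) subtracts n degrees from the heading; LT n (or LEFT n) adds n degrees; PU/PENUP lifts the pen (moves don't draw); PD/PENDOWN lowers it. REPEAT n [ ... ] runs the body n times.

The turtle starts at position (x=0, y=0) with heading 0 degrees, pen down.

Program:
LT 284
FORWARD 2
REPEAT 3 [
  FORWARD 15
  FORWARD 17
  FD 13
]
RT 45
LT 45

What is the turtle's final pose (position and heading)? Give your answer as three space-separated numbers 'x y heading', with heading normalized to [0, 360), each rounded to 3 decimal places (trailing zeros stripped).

Answer: 33.143 -132.931 284

Derivation:
Executing turtle program step by step:
Start: pos=(0,0), heading=0, pen down
LT 284: heading 0 -> 284
FD 2: (0,0) -> (0.484,-1.941) [heading=284, draw]
REPEAT 3 [
  -- iteration 1/3 --
  FD 15: (0.484,-1.941) -> (4.113,-16.495) [heading=284, draw]
  FD 17: (4.113,-16.495) -> (8.225,-32.99) [heading=284, draw]
  FD 13: (8.225,-32.99) -> (11.37,-45.604) [heading=284, draw]
  -- iteration 2/3 --
  FD 15: (11.37,-45.604) -> (14.999,-60.158) [heading=284, draw]
  FD 17: (14.999,-60.158) -> (19.112,-76.653) [heading=284, draw]
  FD 13: (19.112,-76.653) -> (22.257,-89.267) [heading=284, draw]
  -- iteration 3/3 --
  FD 15: (22.257,-89.267) -> (25.886,-103.822) [heading=284, draw]
  FD 17: (25.886,-103.822) -> (29.998,-120.317) [heading=284, draw]
  FD 13: (29.998,-120.317) -> (33.143,-132.931) [heading=284, draw]
]
RT 45: heading 284 -> 239
LT 45: heading 239 -> 284
Final: pos=(33.143,-132.931), heading=284, 10 segment(s) drawn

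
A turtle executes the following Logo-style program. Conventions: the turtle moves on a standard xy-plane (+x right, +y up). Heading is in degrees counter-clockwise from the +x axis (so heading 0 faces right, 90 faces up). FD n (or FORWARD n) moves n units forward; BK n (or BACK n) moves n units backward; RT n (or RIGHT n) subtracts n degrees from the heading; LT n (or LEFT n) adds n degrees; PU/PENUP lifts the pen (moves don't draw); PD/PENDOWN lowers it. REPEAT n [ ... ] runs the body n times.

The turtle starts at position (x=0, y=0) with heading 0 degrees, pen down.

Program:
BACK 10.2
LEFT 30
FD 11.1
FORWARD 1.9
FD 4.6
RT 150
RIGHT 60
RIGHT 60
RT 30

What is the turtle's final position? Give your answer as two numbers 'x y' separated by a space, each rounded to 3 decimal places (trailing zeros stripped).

Executing turtle program step by step:
Start: pos=(0,0), heading=0, pen down
BK 10.2: (0,0) -> (-10.2,0) [heading=0, draw]
LT 30: heading 0 -> 30
FD 11.1: (-10.2,0) -> (-0.587,5.55) [heading=30, draw]
FD 1.9: (-0.587,5.55) -> (1.058,6.5) [heading=30, draw]
FD 4.6: (1.058,6.5) -> (5.042,8.8) [heading=30, draw]
RT 150: heading 30 -> 240
RT 60: heading 240 -> 180
RT 60: heading 180 -> 120
RT 30: heading 120 -> 90
Final: pos=(5.042,8.8), heading=90, 4 segment(s) drawn

Answer: 5.042 8.8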